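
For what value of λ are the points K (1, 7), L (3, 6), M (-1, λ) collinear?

Collinearity: (M − K) must be parallel to (L − K) = (2, -1).
Cross-multiplying the components: (λ − 7)·(2) = (-2)·(-1).
Solving gives λ = 8.

8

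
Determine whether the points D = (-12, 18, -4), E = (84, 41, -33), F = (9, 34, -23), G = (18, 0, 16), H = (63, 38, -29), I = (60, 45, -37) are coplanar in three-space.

Yes

The plane through D, E, F has normal n = DE × DF = (27, 1215, 1053) and equation n·P = 17334.
Checking the remaining points: n·G = 17334, n·H = 17334, n·I = 17334.
All equal 17334, so all 6 points lie in one plane.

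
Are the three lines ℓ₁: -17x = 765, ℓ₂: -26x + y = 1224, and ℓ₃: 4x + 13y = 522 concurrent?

Yes

Intersecting ℓ₁ and ℓ₂: solving the 2×2 system gives (x, y) = (-45, 54).
Substitute into ℓ₃: (4)(-45) + (13)(54) = 522.
This equals 522, so (-45, 54) lies on all three lines and they are concurrent.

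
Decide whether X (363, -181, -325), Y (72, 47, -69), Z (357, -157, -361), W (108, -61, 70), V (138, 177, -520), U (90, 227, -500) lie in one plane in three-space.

The plane through X, Y, Z has normal n = XY × XZ = (-14352, -12012, -5616) and equation n·P = -1210404.
Checking the remaining points: n·W = -1210404, n·V = -1186380, n·U = -1210404.
Since n·V = -1186380 ≠ -1210404, V is off the plane and the points are not all coplanar.

No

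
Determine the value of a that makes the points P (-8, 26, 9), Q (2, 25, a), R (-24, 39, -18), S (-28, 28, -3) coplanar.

15

Normal to plane PRS: n = (-102, 348, 228); plane equation n·X = 11916.
Requiring n·Q = 11916: (228)a + (8496) = 11916.
So a = 15.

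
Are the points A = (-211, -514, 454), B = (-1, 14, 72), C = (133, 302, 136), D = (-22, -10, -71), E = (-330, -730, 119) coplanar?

No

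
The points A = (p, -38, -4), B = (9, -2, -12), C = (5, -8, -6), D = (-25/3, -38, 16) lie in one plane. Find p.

Coplanarity ⇔ det[AB; AC; AD] = 0.
Expanding, this is linear in p: (-48)p + (400) = 0.
So p = 25/3.

25/3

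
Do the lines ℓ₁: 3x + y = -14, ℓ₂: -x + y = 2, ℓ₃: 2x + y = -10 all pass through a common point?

Yes

Intersecting ℓ₁ and ℓ₂: solving the 2×2 system gives (x, y) = (-4, -2).
Substitute into ℓ₃: (2)(-4) + (1)(-2) = -10.
This equals -10, so (-4, -2) lies on all three lines and they are concurrent.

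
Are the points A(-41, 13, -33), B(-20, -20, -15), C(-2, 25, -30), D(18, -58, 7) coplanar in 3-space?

A normal to the plane through A, B, C is n = AB × AC = (-315, 639, 1539).
The plane has equation n·P = -29565. For D: n·D = -31959.
-31959 ≠ -29565, so D is off the plane.

No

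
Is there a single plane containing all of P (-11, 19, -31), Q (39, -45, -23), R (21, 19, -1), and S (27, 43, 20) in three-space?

With P as base: PQ = (50, -64, 8), PR = (32, 0, 30), PS = (38, 24, 51).
PR × PS = (-720, -492, 768).
PQ · (PR × PS) = 1632.
Since 1632 ≠ 0, the four points are not coplanar.

No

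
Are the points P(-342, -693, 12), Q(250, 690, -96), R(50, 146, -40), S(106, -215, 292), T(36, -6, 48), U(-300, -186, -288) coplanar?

No

The plane through P, Q, R has normal n = PQ × PR = (18696, -11552, -45448) and equation n·X = 1066128.
Checking the remaining points: n·S = -8805360, n·T = -1439136, n·U = 9628896.
Since n·S = -8805360 ≠ 1066128, S is off the plane and the points are not all coplanar.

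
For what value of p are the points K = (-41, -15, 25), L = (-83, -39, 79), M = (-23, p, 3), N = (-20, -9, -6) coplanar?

-3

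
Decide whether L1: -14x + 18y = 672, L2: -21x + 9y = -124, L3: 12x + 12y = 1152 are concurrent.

No

Intersecting L1 and L2: solving the 2×2 system gives (x, y) = (230/7, 566/9).
Substitute into L3: (12)(230/7) + (12)(566/9) = 24128/21.
But L3 requires 1152 ≠ 24128/21, so the three lines have no common point.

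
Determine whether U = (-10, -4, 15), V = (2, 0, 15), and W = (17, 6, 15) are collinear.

UV = (12, 4, 0), UW = (27, 10, 0).
UV × UW = (0, 0, 12).
The cross product is nonzero, so the points do not lie on one line.

No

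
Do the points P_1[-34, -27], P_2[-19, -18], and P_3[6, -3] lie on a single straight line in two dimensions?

P_1P_2 = (15, 9), P_1P_3 = (40, 24).
Twice the signed area of △P_1P_2P_3 is (15)(24) − (9)(40) = 0.
The triangle is degenerate (zero area), so the points are collinear.

Yes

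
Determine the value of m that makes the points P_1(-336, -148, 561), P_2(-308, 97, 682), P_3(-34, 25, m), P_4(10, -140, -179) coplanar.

38

Coplanarity ⇔ det[P_1P_2; P_1P_3; P_1P_4] = 0.
Expanding, this is linear in m: (84546)m + (-3212748) = 0.
So m = 38.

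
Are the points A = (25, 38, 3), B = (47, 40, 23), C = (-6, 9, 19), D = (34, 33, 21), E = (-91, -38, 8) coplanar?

Yes

The plane through A, B, C has normal n = AB × AC = (612, -972, -576) and equation n·P = -23364.
Checking the remaining points: n·D = -23364, n·E = -23364.
All equal -23364, so all 5 points lie in one plane.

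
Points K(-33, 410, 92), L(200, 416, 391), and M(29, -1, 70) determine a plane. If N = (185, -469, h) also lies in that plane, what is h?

154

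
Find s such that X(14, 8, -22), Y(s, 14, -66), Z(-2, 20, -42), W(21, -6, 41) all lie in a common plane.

Normal to plane XZW: n = (476, 868, 140); plane equation n·P = 10528.
Requiring n·Y = 10528: (476)s + (2912) = 10528.
So s = 16.

16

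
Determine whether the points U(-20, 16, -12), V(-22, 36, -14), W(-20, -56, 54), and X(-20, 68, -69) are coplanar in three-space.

No

A normal to the plane through U, V, W is n = UV × UW = (1176, 132, 144).
The plane has equation n·P = -23136. For X: n·X = -24480.
-24480 ≠ -23136, so X is off the plane.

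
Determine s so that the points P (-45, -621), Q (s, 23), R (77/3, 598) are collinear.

The three points are collinear iff det[PQ; PR] = 0.
This determinant is linear in s: (1219)s + (28037/3) = 0, so s = -23/3.

-23/3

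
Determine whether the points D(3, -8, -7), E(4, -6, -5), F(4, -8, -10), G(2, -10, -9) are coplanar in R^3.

Yes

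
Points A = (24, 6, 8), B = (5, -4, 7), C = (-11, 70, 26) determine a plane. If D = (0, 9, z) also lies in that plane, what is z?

21/2

Coplanarity requires AB · (AC × AD) = 0.
AB = (-19, -10, -1), AC = (-35, 64, 18); the triple product is linear in z with coefficient -1566 and constant term 16443.
Setting it to zero: z = 21/2.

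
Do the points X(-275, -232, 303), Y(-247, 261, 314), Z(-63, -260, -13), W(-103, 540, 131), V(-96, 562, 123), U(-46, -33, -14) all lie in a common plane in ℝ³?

The plane through X, Y, Z has normal n = XY × XZ = (-155480, 11180, -105300) and equation n·P = 8257340.
Checking the remaining points: n·W = 8257340, n·V = 8257340, n·U = 8257340.
All equal 8257340, so all 6 points lie in one plane.

Yes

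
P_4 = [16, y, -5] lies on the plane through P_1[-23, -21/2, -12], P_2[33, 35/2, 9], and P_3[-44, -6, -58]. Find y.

Coplanarity requires P_1P_2 · (P_1P_3 × P_1P_4) = 0.
P_1P_2 = (56, 28, 21), P_1P_3 = (-21, 9/2, -46); the triple product is linear in y with coefficient 2135 and constant term -25620.
Setting it to zero: y = 12.

12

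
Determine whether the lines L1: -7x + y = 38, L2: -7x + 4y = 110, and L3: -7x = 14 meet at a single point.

Yes

The three lines meet at one point iff the augmented coefficient matrix [aᵢ bᵢ cᵢ] has rank < 3, i.e. its determinant vanishes.
Here the determinant is 0.
It vanishes, so the lines are concurrent at (-2, 24).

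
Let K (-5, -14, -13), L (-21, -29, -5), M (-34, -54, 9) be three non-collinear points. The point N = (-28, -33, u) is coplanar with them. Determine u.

The plane through K, L, M has equation −10x + 120y + 205z = -4295.
Substituting N: (205)u + (-3680) = -4295, so u = -3.

-3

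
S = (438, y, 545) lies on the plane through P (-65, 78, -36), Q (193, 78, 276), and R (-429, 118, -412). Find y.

61

Coplanarity requires PQ · (PR × PS) = 0.
PQ = (258, 0, 312), PR = (-364, 40, -376); the triple product is linear in y with coefficient -16560 and constant term 1010160.
Setting it to zero: y = 61.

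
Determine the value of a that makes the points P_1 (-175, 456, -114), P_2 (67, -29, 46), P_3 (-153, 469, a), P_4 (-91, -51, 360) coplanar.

Normal to plane P_1P_2P_4: n = (-148770, -101268, -81954); plane equation n·P = -10800702.
Requiring n·P_3 = -10800702: (-81954)a + (-24732882) = -10800702.
So a = -170.

-170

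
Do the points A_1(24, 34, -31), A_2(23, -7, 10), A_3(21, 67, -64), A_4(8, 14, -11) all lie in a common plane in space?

A normal to the plane through A_1, A_2, A_3 is n = A_1A_2 × A_1A_3 = (0, -156, -156).
The plane has equation n·P = -468. For A_4: n·A_4 = -468.
Equal, so A_4 lies in the plane and all four are coplanar.

Yes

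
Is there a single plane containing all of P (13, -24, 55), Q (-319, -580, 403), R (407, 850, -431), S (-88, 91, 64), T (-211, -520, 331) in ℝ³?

The plane through P, Q, R has normal n = PQ × PR = (-33936, -24240, -71104) and equation n·X = -3770128.
Checking the remaining points: n·S = -3770128, n·T = -3770128.
All equal -3770128, so all 5 points lie in one plane.

Yes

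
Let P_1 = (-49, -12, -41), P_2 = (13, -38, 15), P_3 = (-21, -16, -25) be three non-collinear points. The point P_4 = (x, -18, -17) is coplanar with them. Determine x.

-7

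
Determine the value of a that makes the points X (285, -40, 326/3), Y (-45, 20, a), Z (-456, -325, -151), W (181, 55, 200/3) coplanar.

The points are coplanar iff XY · (XZ × XW) = 0.
Expanding, this is linear in a: (-100035)a + (-1467180) = 0.
So a = -44/3.

-44/3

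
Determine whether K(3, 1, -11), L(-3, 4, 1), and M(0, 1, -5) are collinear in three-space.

No

KL = (-6, 3, 12), KM = (-3, 0, 6).
Comparing components 2 and 3: (3)(6) − (12)(0) = 18 ≠ 0, so KL and KM are not parallel and the points are not collinear.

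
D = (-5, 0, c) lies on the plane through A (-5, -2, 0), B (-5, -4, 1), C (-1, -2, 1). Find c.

-1

Coplanarity requires AB · (AC × AD) = 0.
AB = (0, -2, 1), AC = (4, 0, 1); the triple product is linear in c with coefficient 8 and constant term 8.
Setting it to zero: c = -1.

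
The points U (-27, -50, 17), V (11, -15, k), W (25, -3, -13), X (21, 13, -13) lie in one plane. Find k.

-5

Normal to plane UWX: n = (480, 120, 1020); plane equation n·P = -1620.
Requiring n·V = -1620: (1020)k + (3480) = -1620.
So k = -5.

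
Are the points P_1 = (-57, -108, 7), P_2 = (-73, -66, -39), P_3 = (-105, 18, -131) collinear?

Yes

P_1P_2 = (-16, 42, -46), P_1P_3 = (-48, 126, -138).
P_1P_2 × P_1P_3 = (0, 0, 0).
The cross product vanishes, so the three points are collinear.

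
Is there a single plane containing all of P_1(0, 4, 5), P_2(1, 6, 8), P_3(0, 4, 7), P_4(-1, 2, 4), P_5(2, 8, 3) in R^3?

Yes

The plane through P_1, P_2, P_3 has normal n = P_1P_2 × P_1P_3 = (4, -2, 0) and equation n·P = -8.
Checking the remaining points: n·P_4 = -8, n·P_5 = -8.
All equal -8, so all 5 points lie in one plane.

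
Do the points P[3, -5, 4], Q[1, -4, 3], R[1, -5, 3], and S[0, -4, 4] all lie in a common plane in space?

The four points are coplanar iff the 3×3 determinant with rows PQ, PR, PS is zero.
Rows: (-2, 1, -1), (-2, 0, -1), (-3, 1, 0).
Expanding along the first row: (-2)(1) − (1)(-3) + (-1)(-2) = 3.
Nonzero ⇒ not coplanar.

No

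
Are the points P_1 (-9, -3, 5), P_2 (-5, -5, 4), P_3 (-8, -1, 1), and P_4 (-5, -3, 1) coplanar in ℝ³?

The four points are coplanar iff the 3×3 determinant with rows P_1P_2, P_1P_3, P_1P_4 is zero.
Rows: (4, -2, -1), (1, 2, -4), (4, 0, -4).
Expanding along the first row: (4)(-8) − (-2)(12) + (-1)(-8) = 0.
Zero determinant ⇒ coplanar.

Yes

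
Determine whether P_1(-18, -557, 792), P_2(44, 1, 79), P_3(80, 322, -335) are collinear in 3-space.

No

P_1P_2 = (62, 558, -713), P_1P_3 = (98, 879, -1127).
P_1P_2 × P_1P_3 = (-2139, 0, -186).
The cross product is nonzero, so the points do not lie on one line.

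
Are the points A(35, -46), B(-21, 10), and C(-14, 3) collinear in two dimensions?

Yes

AB = (-56, 56), AC = (-49, 49).
det[AB; AC] = (-56)(49) − (56)(-49) = 0.
The determinant is zero, so the points are collinear.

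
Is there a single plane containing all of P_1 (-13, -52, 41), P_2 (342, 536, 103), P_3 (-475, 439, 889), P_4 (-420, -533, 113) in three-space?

No

A normal to the plane through P_1, P_2, P_3 is n = P_1P_2 × P_1P_3 = (468182, -329684, 445961).
The plane has equation n·P = 29341603. For P_4: n·P_4 = 29478725.
29478725 ≠ 29341603, so P_4 is off the plane.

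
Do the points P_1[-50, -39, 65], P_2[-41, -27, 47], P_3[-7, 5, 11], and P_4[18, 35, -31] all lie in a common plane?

The four points are coplanar iff the 3×3 determinant with rows P_1P_2, P_1P_3, P_1P_4 is zero.
Rows: (9, 12, -18), (43, 44, -54), (68, 74, -96).
Expanding along the first row: (9)(-228) − (12)(-456) + (-18)(190) = 0.
Zero determinant ⇒ coplanar.

Yes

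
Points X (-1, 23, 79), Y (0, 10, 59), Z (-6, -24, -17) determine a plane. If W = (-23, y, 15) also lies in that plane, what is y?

21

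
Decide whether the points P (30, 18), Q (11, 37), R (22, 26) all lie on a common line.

Yes

PQ = (-19, 19), PR = (-8, 8).
Checking proportionality: PR = 8/19·PQ, so the vectors are parallel and the points are collinear.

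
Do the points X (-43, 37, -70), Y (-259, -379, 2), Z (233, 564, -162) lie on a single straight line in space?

No

XY = (-216, -416, 72), XZ = (276, 527, -92).
XY × XZ = (328, 0, 984).
The cross product is nonzero, so the points do not lie on one line.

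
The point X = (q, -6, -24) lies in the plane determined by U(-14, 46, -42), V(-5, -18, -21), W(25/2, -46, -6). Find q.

Coplanarity requires UV · (UW × UX) = 0.
UV = (9, -64, 21), UW = (53/2, -92, 36); the triple product is linear in q with coefficient -372 and constant term -1674.
Setting it to zero: q = -9/2.

-9/2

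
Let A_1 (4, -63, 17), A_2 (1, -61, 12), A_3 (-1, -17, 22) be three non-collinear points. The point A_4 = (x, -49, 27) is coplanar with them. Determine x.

7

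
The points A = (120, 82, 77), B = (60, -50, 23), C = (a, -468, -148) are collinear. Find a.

-130

Collinearity requires AB × AC = 0; each component is linear in a.
The y-component gives (-54)a + (-7020) = 0, so a = -130.
The remaining components then also vanish.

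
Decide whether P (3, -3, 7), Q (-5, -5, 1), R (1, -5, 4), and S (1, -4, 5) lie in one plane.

Yes

A normal to the plane through P, Q, R is n = PQ × PR = (-6, -12, 12).
The plane has equation n·X = 102. For S: n·S = 102.
Equal, so S lies in the plane and all four are coplanar.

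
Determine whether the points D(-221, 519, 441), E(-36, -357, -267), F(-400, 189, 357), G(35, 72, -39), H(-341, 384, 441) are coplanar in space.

The plane through D, E, F has normal n = DE × DF = (-160056, 142272, -217854) and equation n·P = 13137930.
Checking the remaining points: n·G = 13137930, n·H = 13137930.
All equal 13137930, so all 5 points lie in one plane.

Yes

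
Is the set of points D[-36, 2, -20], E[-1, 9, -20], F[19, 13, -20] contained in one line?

Yes

DE = (35, 7, 0), DF = (55, 11, 0).
DE × DF = (0, 0, 0).
The cross product vanishes, so the three points are collinear.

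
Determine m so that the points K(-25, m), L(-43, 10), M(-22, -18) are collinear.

Collinearity: (K − L) must be parallel to (M − L) = (21, -28).
Cross-multiplying the components: (m − 10)·(21) = (18)·(-28).
Solving gives m = -14.

-14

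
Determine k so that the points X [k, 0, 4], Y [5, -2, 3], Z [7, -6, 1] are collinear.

Collinearity requires XY × XZ = 0; each component is linear in k.
The y-component gives (-2)k + (8) = 0, so k = 4.
The remaining components then also vanish.

4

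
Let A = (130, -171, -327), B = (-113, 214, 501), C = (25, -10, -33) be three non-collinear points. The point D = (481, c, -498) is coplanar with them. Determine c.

-641

A normal to the plane is n = AB × AC = (-20118, -15498, 1302).
D lies in the plane iff n · AD = 0.
This gives (-15498)c + (-9934218) = 0, so c = -641.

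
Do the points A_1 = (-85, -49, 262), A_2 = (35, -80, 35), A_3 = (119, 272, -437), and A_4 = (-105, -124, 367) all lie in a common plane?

Yes

With A_1 as base: A_1A_2 = (120, -31, -227), A_1A_3 = (204, 321, -699), A_1A_4 = (-20, -75, 105).
A_1A_3 × A_1A_4 = (-18720, -7440, -8880).
A_1A_2 · (A_1A_3 × A_1A_4) = 0.
The scalar triple product vanishes, so the four points are coplanar.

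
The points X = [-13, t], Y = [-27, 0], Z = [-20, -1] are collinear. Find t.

-2

The three points are collinear iff det[XY; XZ] = 0.
This determinant is linear in t: (7)t + (14) = 0, so t = -2.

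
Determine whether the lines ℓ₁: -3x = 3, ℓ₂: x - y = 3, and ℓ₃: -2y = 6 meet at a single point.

Intersecting ℓ₁ and ℓ₂: solving the 2×2 system gives (x, y) = (-1, -4).
Substitute into ℓ₃: (0)(-1) + (-2)(-4) = 8.
But ℓ₃ requires 6 ≠ 8, so the three lines have no common point.

No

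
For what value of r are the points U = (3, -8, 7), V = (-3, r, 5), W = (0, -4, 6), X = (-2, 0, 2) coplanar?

0

The points are coplanar iff UV · (UW × UX) = 0.
Expanding, this is linear in r: (-10)r + (0) = 0.
So r = 0.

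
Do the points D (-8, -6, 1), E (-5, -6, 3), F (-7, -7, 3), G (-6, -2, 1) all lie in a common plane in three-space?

A normal to the plane through D, E, F is n = DE × DF = (2, -4, -3).
The plane has equation n·P = 5. For G: n·G = -7.
-7 ≠ 5, so G is off the plane.

No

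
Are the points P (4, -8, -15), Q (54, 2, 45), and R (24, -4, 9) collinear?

Yes

PQ = (50, 10, 60), PR = (20, 4, 24).
Each component of PR is 2/5 times the corresponding component of PQ, so PR = 2/5·PQ and the points are collinear.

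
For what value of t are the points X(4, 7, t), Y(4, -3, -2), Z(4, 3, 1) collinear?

3

Direction YZ = (0, 6, 3). From the y-coordinate of X, the parameter along the line is τ = (7 − (-3))/6 = 5/3.
Then t = (-2) + 5/3·(3) = 3.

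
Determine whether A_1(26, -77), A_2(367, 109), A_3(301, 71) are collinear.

A_1A_2 = (341, 186), A_1A_3 = (275, 148).
If collinear, A_1A_3 would be a scalar multiple of A_1A_2. But (341)·(148) ≠ (186)·(275) (difference -682), so they are not parallel; the points are not collinear.

No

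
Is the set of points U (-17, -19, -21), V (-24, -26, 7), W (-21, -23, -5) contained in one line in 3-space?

Yes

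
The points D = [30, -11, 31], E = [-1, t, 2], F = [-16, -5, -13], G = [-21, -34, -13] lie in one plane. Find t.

-11

Coplanarity ⇔ det[DE; DF; DG] = 0.
Expanding, this is linear in t: (220)t + (2420) = 0.
So t = -11.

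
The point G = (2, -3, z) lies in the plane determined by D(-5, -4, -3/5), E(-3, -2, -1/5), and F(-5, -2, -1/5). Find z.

The plane through D, E, F has equation −(4/5)y + 4z = 4/5.
Substituting G: (4)z + (12/5) = 4/5, so z = -2/5.

-2/5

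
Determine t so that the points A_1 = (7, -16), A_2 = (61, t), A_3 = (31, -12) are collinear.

-7

Collinearity: (A_2 − A_1) must be parallel to (A_3 − A_1) = (24, 4).
Cross-multiplying the components: (t − (-16))·(24) = (54)·(4).
Solving gives t = -7.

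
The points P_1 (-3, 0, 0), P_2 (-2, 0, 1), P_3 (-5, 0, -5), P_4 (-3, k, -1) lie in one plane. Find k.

0

Coplanarity ⇔ det[P_1P_2; P_1P_3; P_1P_4] = 0.
Expanding, this is linear in k: (3)k + (0) = 0.
So k = 0.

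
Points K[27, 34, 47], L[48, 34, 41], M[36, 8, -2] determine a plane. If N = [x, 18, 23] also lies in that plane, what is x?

11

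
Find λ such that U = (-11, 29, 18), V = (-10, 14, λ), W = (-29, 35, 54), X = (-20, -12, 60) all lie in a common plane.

24

Normal to plane UWX: n = (1728, 432, 792); plane equation n·P = 7776.
Requiring n·V = 7776: (792)λ + (-11232) = 7776.
So λ = 24.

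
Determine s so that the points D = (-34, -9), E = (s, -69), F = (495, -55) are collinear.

656

The three points are collinear iff det[DE; DF] = 0.
This determinant is linear in s: (-46)s + (30176) = 0, so s = 656.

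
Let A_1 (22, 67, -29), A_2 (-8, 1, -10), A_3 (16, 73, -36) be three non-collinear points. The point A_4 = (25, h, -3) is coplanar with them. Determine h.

A normal to the plane is n = A_1A_2 × A_1A_3 = (348, -324, -576).
A_4 lies in the plane iff n · A_1A_4 = 0.
This gives (-324)h + (7776) = 0, so h = 24.

24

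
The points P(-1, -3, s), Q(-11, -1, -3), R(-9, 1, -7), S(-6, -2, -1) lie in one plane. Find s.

1

Coplanarity ⇔ det[PQ; PR; PS] = 0.
Expanding, this is linear in s: (12)s + (-12) = 0.
So s = 1.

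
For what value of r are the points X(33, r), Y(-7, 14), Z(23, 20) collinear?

Collinearity: (X − Y) must be parallel to (Z − Y) = (30, 6).
Cross-multiplying the components: (r − 14)·(30) = (40)·(6).
Solving gives r = 22.

22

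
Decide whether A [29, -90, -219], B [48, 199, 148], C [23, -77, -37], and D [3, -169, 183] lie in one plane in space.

Yes

The four points are coplanar iff the 3×3 determinant with rows AB, AC, AD is zero.
Rows: (19, 289, 367), (-6, 13, 182), (-26, -79, 402).
Expanding along the first row: (19)(19604) − (289)(2320) + (367)(812) = 0.
Zero determinant ⇒ coplanar.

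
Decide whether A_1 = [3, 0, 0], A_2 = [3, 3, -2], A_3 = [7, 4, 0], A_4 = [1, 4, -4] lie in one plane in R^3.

A normal to the plane through A_1, A_2, A_3 is n = A_1A_2 × A_1A_3 = (8, -8, -12).
The plane has equation n·P = 24. For A_4: n·A_4 = 24.
Equal, so A_4 lies in the plane and all four are coplanar.

Yes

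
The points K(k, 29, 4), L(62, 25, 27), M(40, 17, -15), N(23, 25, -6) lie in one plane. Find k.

21

The points are coplanar iff KL · (KM × KN) = 0.
Expanding, this is linear in k: (-264)k + (5544) = 0.
So k = 21.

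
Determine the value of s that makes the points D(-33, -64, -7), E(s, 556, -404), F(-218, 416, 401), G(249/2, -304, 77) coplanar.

-961/2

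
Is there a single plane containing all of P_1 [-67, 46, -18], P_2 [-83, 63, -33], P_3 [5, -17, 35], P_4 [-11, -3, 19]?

No

With P_1 as base: P_1P_2 = (-16, 17, -15), P_1P_3 = (72, -63, 53), P_1P_4 = (56, -49, 37).
P_1P_3 × P_1P_4 = (266, 304, 0).
P_1P_2 · (P_1P_3 × P_1P_4) = 912.
Since 912 ≠ 0, the four points are not coplanar.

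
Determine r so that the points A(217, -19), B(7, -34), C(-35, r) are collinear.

The three points are collinear iff det[AB; AC] = 0.
This determinant is linear in r: (-210)r + (-7770) = 0, so r = -37.

-37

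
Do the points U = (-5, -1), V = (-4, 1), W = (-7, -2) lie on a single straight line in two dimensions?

UV = (1, 2), UW = (-2, -1).
Twice the signed area of △UVW is (1)(-1) − (2)(-2) = 3.
The area is nonzero, so the three points are not collinear.

No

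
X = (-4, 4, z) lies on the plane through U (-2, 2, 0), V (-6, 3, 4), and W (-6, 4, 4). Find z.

2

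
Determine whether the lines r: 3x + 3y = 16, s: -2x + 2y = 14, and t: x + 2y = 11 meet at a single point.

No

Lines aᵢx + bᵢy = cᵢ with pairwise distinct directions are concurrent exactly when det[aᵢ bᵢ cᵢ] = 0.
Here the determinant is -6.
Nonzero, so no common point exists.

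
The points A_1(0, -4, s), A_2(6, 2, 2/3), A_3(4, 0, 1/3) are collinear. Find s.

-1/3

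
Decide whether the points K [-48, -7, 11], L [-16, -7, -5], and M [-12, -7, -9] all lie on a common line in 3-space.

KL = (32, 0, -16), KM = (36, 0, -20).
KL × KM = (0, 64, 0).
The cross product is nonzero, so the points do not lie on one line.

No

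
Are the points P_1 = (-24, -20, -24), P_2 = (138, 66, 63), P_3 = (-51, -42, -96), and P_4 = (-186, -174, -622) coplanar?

No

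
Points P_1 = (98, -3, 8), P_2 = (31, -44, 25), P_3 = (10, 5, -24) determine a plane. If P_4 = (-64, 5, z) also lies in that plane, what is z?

-45

Coplanarity requires P_1P_2 · (P_1P_3 × P_1P_4) = 0.
P_1P_2 = (-67, -41, 17), P_1P_3 = (-88, 8, -32); the triple product is linear in z with coefficient -4144 and constant term -186480.
Setting it to zero: z = -45.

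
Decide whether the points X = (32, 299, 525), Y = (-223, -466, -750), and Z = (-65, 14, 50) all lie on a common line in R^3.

No

XY = (-255, -765, -1275), XZ = (-97, -285, -475).
XY × XZ = (0, 2550, -1530).
The cross product is nonzero, so the points do not lie on one line.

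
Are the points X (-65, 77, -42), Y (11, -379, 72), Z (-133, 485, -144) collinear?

Yes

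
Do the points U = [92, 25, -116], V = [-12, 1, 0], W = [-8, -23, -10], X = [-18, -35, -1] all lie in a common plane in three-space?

A normal to the plane through U, V, W is n = UV × UW = (3024, -576, 2592).
The plane has equation n·P = -36864. For X: n·X = -36864.
Equal, so X lies in the plane and all four are coplanar.

Yes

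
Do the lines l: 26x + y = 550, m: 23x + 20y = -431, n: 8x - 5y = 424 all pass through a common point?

Intersecting l and m: solving the 2×2 system gives (x, y) = (23, -48).
Substitute into n: (8)(23) + (-5)(-48) = 424.
This equals 424, so (23, -48) lies on all three lines and they are concurrent.

Yes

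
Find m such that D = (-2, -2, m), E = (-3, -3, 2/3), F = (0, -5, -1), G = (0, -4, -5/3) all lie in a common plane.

The points are coplanar iff DE · (DF × DG) = 0.
Expanding, this is linear in m: (-3)m + (-3) = 0.
So m = -1.

-1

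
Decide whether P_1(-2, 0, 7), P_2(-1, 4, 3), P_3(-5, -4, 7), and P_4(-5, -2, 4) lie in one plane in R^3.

Yes

A normal to the plane through P_1, P_2, P_3 is n = P_1P_2 × P_1P_3 = (-16, 12, 8).
The plane has equation n·P = 88. For P_4: n·P_4 = 88.
Equal, so P_4 lies in the plane and all four are coplanar.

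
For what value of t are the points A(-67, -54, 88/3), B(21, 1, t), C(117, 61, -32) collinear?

Collinearity requires AB × AC = 0; each component is linear in t.
The x-component gives (-115)t + (0) = 0, so t = 0.
The remaining components then also vanish.

0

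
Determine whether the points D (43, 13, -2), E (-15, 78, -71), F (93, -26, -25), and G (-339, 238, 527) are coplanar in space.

With D as base: DE = (-58, 65, -69), DF = (50, -39, -23), DG = (-382, 225, 529).
DF × DG = (-15456, -17664, -3648).
DE · (DF × DG) = 0.
The scalar triple product vanishes, so the four points are coplanar.

Yes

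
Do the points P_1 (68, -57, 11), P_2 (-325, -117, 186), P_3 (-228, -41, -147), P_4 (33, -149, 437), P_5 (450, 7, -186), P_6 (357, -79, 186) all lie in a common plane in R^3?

The plane through P_1, P_2, P_3 has normal n = P_1P_2 × P_1P_3 = (6680, -113894, -24048) and equation n·P = 6681670.
Checking the remaining points: n·P_4 = 6681670, n·P_5 = 6681670, n·P_6 = 6909458.
Since n·P_6 = 6909458 ≠ 6681670, P_6 is off the plane and the points are not all coplanar.

No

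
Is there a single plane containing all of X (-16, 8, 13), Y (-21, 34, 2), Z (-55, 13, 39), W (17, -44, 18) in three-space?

Yes

With X as base: XY = (-5, 26, -11), XZ = (-39, 5, 26), XW = (33, -52, 5).
XZ × XW = (1377, 1053, 1863).
XY · (XZ × XW) = 0.
The scalar triple product vanishes, so the four points are coplanar.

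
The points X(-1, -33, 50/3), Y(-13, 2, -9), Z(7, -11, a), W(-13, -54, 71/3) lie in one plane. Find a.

22/3

The points are coplanar iff XY · (XZ × XW) = 0.
Expanding, this is linear in a: (-672)a + (4928) = 0.
So a = 22/3.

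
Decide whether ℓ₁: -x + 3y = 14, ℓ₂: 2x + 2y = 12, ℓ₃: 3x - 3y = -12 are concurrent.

Yes

The three lines meet at one point iff the augmented coefficient matrix [aᵢ bᵢ cᵢ] has rank < 3, i.e. its determinant vanishes.
Here the determinant is 0.
It vanishes, so the lines are concurrent at (1, 5).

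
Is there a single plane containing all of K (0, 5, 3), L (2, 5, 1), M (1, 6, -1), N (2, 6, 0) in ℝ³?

No

With K as base: KL = (2, 0, -2), KM = (1, 1, -4), KN = (2, 1, -3).
KM × KN = (1, -5, -1).
KL · (KM × KN) = 4.
Since 4 ≠ 0, the four points are not coplanar.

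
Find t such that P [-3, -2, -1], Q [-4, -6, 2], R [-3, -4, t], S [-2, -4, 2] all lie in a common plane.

Normal to plane PQS: n = (-6, 6, 6); plane equation n·X = 0.
Requiring n·R = 0: (6)t + (-6) = 0.
So t = 1.

1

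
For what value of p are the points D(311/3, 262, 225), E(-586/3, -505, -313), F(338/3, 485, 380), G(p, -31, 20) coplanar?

Coplanarity ⇔ det[DE; DF; DG] = 0.
Expanding, this is linear in p: (1089)p + (-19602) = 0.
So p = 18.

18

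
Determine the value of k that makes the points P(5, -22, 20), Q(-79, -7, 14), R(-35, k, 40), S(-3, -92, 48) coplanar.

-72

The points are coplanar iff PQ · (PR × PS) = 0.
Expanding, this is linear in k: (-2400)k + (-172800) = 0.
So k = -72.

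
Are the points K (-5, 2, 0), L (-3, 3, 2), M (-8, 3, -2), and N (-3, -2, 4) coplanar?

No

The four points are coplanar iff the 3×3 determinant with rows KL, KM, KN is zero.
Rows: (2, 1, 2), (-3, 1, -2), (2, -4, 4).
Expanding along the first row: (2)(-4) − (1)(-8) + (2)(10) = 20.
Nonzero ⇒ not coplanar.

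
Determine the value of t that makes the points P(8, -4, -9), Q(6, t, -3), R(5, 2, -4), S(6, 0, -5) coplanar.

0

The points are coplanar iff PQ · (PR × PS) = 0.
Expanding, this is linear in t: (2)t + (0) = 0.
So t = 0.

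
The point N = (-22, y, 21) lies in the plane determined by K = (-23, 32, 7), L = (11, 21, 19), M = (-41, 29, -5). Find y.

A normal to the plane is n = KL × KM = (168, 192, -300).
N lies in the plane iff n · KN = 0.
This gives (192)y + (-10176) = 0, so y = 53.

53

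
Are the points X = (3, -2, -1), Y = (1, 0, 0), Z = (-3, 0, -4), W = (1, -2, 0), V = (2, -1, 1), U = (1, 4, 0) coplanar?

The plane through X, Y, Z has normal n = XY × XZ = (-8, -12, 8) and equation n·P = -8.
Checking the remaining points: n·W = 16, n·V = 4, n·U = -56.
Since n·W = 16 ≠ -8, W is off the plane and the points are not all coplanar.

No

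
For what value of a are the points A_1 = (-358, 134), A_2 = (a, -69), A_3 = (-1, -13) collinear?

The three points are collinear iff det[A_1A_2; A_1A_3] = 0.
This determinant is linear in a: (-147)a + (19845) = 0, so a = 135.

135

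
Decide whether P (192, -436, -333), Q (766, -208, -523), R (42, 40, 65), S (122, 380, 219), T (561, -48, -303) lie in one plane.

The plane through P, Q, R has normal n = PQ × PR = (181184, -199952, 307424) and equation n·X = 19594208.
Checking the remaining points: n·S = 13448544, n·T = 18092448.
Since n·S = 13448544 ≠ 19594208, S is off the plane and the points are not all coplanar.

No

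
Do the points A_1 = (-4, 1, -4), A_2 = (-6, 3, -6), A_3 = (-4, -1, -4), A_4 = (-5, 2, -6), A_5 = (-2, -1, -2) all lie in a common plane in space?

No

The plane through A_1, A_2, A_3 has normal n = A_1A_2 × A_1A_3 = (-4, 0, 4) and equation n·P = 0.
Checking the remaining points: n·A_4 = -4, n·A_5 = 0.
Since n·A_4 = -4 ≠ 0, A_4 is off the plane and the points are not all coplanar.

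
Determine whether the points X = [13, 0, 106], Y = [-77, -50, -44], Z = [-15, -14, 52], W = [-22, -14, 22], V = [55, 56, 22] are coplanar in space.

Yes

The plane through X, Y, Z has normal n = XY × XZ = (600, -660, -140) and equation n·P = -7040.
Checking the remaining points: n·W = -7040, n·V = -7040.
All equal -7040, so all 5 points lie in one plane.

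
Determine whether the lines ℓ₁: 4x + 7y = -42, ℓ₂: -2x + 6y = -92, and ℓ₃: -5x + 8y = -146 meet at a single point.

Intersecting ℓ₁ and ℓ₂: solving the 2×2 system gives (x, y) = (196/19, -226/19).
Substitute into ℓ₃: (-5)(196/19) + (8)(-226/19) = -2788/19.
But ℓ₃ requires -146 ≠ -2788/19, so the three lines have no common point.

No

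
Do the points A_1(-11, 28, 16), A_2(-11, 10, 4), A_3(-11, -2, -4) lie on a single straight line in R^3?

Yes

A_1A_2 = (0, -18, -12), A_1A_3 = (0, -30, -20).
A_1A_2 × A_1A_3 = (0, 0, 0).
The cross product vanishes, so the three points are collinear.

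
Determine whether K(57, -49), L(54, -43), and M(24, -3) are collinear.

KL = (-3, 6), KM = (-33, 46).
det[KL; KM] = (-3)(46) − (6)(-33) = 60.
The determinant is nonzero, so they are not collinear.

No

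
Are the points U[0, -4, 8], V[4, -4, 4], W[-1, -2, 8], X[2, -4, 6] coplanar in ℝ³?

A normal to the plane through U, V, W is n = UV × UW = (8, 4, 8).
The plane has equation n·P = 48. For X: n·X = 48.
Equal, so X lies in the plane and all four are coplanar.

Yes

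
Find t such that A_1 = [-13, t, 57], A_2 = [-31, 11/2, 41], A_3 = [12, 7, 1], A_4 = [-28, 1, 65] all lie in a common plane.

Coplanarity ⇔ det[A_1A_2; A_1A_3; A_1A_4] = 0.
Expanding, this is linear in t: (1152)t + (-576) = 0.
So t = 1/2.

1/2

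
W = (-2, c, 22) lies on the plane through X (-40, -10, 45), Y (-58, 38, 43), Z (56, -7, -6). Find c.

3

A normal to the plane is n = XY × XZ = (-2442, -1110, -4662).
W lies in the plane iff n · XW = 0.
This gives (-1110)c + (3330) = 0, so c = 3.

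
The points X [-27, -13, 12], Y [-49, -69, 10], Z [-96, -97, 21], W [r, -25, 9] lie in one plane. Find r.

-24

Normal to plane XYZ: n = (-672, 336, -2016); plane equation n·P = -10416.
Requiring n·W = -10416: (-672)r + (-26544) = -10416.
So r = -24.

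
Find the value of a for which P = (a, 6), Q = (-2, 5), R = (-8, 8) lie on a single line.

Collinearity: (P − Q) must be parallel to (R − Q) = (-6, 3).
Cross-multiplying the components: (a − (-2))·(3) = (1)·(-6).
Solving gives a = -4.

-4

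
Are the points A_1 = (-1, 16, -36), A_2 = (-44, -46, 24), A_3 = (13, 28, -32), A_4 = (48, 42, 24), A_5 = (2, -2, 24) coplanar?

Yes

The plane through A_1, A_2, A_3 has normal n = A_1A_2 × A_1A_3 = (-968, 1012, 352) and equation n·P = 4488.
Checking the remaining points: n·A_4 = 4488, n·A_5 = 4488.
All equal 4488, so all 5 points lie in one plane.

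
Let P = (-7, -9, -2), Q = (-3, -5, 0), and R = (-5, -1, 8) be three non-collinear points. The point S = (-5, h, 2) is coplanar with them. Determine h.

A normal to the plane is n = PQ × PR = (24, -36, 24).
S lies in the plane iff n · PS = 0.
This gives (-36)h + (-180) = 0, so h = -5.

-5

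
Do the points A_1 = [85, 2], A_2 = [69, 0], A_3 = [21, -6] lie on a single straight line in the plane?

Yes

A_1A_2 = (-16, -2), A_1A_3 = (-64, -8).
det[A_1A_2; A_1A_3] = (-16)(-8) − (-2)(-64) = 0.
The determinant is zero, so the points are collinear.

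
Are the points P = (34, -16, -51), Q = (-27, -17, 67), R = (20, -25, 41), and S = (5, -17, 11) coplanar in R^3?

No

A normal to the plane through P, Q, R is n = PQ × PR = (970, 3960, 535).
The plane has equation n·X = -57665. For S: n·S = -56585.
-56585 ≠ -57665, so S is off the plane.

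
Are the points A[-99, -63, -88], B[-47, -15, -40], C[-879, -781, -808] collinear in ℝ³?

AB = (52, 48, 48), AC = (-780, -718, -720).
Comparing components 2 and 3: (48)(-720) − (48)(-718) = -96 ≠ 0, so AB and AC are not parallel and the points are not collinear.

No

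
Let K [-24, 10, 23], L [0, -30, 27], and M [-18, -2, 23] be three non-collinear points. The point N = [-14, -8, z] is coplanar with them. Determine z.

Coplanarity requires KL · (KM × KN) = 0.
KL = (24, -40, 4), KM = (6, -12, 0); the triple product is linear in z with coefficient -48 and constant term 1152.
Setting it to zero: z = 24.

24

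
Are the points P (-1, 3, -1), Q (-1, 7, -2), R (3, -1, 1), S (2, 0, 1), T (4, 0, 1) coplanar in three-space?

The plane through P, Q, R has normal n = PQ × PR = (4, -4, -16) and equation n·X = 0.
Checking the remaining points: n·S = -8, n·T = 0.
Since n·S = -8 ≠ 0, S is off the plane and the points are not all coplanar.

No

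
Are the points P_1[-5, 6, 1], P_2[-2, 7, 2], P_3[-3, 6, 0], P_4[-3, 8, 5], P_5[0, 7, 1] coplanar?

Yes

The plane through P_1, P_2, P_3 has normal n = P_1P_2 × P_1P_3 = (-1, 5, -2) and equation n·P = 33.
Checking the remaining points: n·P_4 = 33, n·P_5 = 33.
All equal 33, so all 5 points lie in one plane.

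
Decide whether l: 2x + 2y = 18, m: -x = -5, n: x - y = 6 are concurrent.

Lines aᵢx + bᵢy = cᵢ with pairwise distinct directions are concurrent exactly when det[aᵢ bᵢ cᵢ] = 0.
Here the determinant is 10.
Nonzero, so no common point exists.

No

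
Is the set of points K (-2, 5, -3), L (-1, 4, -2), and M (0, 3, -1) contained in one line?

KL = (1, -1, 1), KM = (2, -2, 2).
KL × KM = (0, 0, 0).
The cross product vanishes, so the three points are collinear.

Yes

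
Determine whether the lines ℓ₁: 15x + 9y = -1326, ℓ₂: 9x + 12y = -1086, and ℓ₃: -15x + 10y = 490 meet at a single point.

Yes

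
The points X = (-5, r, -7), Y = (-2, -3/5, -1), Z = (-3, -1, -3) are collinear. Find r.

Collinearity requires XY × XZ = 0; each component is linear in r.
The x-component gives (2)r + (18/5) = 0, so r = -9/5.
The remaining components then also vanish.

-9/5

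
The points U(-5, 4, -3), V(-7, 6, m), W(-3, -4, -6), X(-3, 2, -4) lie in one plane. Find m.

Coplanarity ⇔ det[UV; UW; UX] = 0.
Expanding, this is linear in m: (12)m + (24) = 0.
So m = -2.

-2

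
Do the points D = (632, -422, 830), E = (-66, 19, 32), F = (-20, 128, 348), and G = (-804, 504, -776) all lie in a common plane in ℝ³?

A normal to the plane through D, E, F is n = DE × DF = (226338, 183860, -96368).
The plane has equation n·P = -14528744. For G: n·G = -14528744.
Equal, so G lies in the plane and all four are coplanar.

Yes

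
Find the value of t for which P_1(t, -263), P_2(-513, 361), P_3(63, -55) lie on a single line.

351

Collinearity: (P_1 − P_2) must be parallel to (P_3 − P_2) = (576, -416).
Cross-multiplying the components: (t − (-513))·(-416) = (-624)·(576).
Solving gives t = 351.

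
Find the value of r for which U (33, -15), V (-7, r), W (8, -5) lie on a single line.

1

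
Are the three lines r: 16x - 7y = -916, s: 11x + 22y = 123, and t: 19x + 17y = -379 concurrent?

The three lines meet at one point iff the augmented coefficient matrix [aᵢ bᵢ cᵢ] has rank < 3, i.e. its determinant vanishes.
Here the determinant is -810.
Nonzero, so no common point exists.

No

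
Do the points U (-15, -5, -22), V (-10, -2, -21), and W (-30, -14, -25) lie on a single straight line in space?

UV = (5, 3, 1), UW = (-15, -9, -3).
Each component of UW is -3 times the corresponding component of UV, so UW = -3·UV and the points are collinear.

Yes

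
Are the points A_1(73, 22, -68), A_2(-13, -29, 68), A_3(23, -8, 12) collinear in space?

A_1A_2 = (-86, -51, 136), A_1A_3 = (-50, -30, 80).
Comparing components 3 and 1: (136)(-50) − (-86)(80) = 80 ≠ 0, so A_1A_2 and A_1A_3 are not parallel and the points are not collinear.

No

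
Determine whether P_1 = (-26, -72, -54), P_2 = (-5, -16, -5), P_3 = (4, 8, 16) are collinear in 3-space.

P_1P_2 = (21, 56, 49), P_1P_3 = (30, 80, 70).
Each component of P_1P_3 is 10/7 times the corresponding component of P_1P_2, so P_1P_3 = 10/7·P_1P_2 and the points are collinear.

Yes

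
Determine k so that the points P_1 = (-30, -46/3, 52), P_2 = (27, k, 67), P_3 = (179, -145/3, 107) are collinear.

-73/3

Collinearity requires P_1P_2 × P_1P_3 = 0; each component is linear in k.
The x-component gives (55)k + (4015/3) = 0, so k = -73/3.
The remaining components then also vanish.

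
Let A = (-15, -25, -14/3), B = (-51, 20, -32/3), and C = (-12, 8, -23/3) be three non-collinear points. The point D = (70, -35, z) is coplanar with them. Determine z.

Coplanarity requires AB · (AC × AD) = 0.
AB = (-36, 45, -6), AC = (3, 33, -3); the triple product is linear in z with coefficient -1323 and constant term 441.
Setting it to zero: z = 1/3.

1/3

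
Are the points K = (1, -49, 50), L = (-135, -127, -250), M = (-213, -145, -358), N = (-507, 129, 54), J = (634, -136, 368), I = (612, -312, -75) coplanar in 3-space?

No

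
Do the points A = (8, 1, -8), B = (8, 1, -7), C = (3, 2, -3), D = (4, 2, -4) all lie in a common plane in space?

No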